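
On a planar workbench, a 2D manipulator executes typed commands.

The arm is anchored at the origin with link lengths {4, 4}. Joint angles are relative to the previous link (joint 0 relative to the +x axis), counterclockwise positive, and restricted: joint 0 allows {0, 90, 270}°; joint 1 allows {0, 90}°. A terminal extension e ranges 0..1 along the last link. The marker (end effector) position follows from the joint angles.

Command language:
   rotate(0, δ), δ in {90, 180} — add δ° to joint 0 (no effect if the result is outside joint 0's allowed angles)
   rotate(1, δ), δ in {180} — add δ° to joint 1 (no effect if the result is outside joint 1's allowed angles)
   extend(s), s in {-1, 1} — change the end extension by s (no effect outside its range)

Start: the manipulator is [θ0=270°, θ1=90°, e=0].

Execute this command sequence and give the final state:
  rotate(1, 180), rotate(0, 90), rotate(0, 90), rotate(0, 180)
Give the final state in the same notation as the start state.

[θ0=270°, θ1=90°, e=0]

start: [θ0=270°, θ1=90°, e=0]
[1] after rotate(1, 180): [θ0=270°, θ1=90°, e=0]
[2] after rotate(0, 90): [θ0=0°, θ1=90°, e=0]
[3] after rotate(0, 90): [θ0=90°, θ1=90°, e=0]
[4] after rotate(0, 180): [θ0=270°, θ1=90°, e=0]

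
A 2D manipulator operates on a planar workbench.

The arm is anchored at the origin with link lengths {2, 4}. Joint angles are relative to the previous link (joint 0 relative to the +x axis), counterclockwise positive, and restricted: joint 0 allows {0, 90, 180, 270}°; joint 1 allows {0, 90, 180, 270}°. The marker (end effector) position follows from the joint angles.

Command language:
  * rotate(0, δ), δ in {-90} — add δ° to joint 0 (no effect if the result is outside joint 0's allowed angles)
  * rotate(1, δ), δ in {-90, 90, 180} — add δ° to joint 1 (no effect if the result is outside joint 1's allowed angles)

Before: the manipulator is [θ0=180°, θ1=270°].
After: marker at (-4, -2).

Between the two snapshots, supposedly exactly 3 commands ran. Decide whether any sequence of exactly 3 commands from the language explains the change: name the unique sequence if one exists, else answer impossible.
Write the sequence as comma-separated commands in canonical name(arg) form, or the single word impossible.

initial: [θ0=180°, θ1=270°]
step 1 (rotate(0, -90)): [θ0=90°, θ1=270°]
step 2 (rotate(0, -90)): [θ0=0°, θ1=270°]
step 3 (rotate(0, -90)): [θ0=270°, θ1=270°]
uniquely the one of 64 3-step routes that fits.

rotate(0, -90), rotate(0, -90), rotate(0, -90)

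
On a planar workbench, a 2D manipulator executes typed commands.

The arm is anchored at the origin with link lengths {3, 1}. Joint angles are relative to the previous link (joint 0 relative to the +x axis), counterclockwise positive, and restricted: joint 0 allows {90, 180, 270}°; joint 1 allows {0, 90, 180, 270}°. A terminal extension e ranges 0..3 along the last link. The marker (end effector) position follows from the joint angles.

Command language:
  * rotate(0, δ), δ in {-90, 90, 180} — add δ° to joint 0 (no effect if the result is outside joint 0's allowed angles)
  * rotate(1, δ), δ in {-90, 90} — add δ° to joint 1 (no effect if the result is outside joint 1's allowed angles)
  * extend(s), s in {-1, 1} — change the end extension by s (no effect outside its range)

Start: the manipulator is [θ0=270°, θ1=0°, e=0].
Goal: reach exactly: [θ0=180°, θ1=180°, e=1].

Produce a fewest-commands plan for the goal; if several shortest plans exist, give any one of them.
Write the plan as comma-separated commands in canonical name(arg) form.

extend(1), rotate(1, 90), rotate(1, 90), rotate(0, -90)

begin: [θ0=270°, θ1=0°, e=0]
t=1 extend(1) ⇒ [θ0=270°, θ1=0°, e=1]
t=2 rotate(1, 90) ⇒ [θ0=270°, θ1=90°, e=1]
t=3 rotate(1, 90) ⇒ [θ0=270°, θ1=180°, e=1]
t=4 rotate(0, -90) ⇒ [θ0=180°, θ1=180°, e=1]
minimal: 4 command(s), checked below 4.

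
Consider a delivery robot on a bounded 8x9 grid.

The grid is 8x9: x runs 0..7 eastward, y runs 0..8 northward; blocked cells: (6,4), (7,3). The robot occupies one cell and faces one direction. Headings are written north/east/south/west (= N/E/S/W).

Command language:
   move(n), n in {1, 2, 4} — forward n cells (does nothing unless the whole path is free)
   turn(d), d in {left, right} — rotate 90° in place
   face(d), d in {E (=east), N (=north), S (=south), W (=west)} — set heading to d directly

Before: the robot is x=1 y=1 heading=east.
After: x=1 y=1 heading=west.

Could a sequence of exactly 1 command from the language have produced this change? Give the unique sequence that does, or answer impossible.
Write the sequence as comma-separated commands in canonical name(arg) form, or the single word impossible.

key: (1,1) unchanged — the single command moves nothing
begin: x=1 y=1 heading=east
step 1 (face(W)): x=1 y=1 heading=west
no rival 1-sequence matches.

face(W)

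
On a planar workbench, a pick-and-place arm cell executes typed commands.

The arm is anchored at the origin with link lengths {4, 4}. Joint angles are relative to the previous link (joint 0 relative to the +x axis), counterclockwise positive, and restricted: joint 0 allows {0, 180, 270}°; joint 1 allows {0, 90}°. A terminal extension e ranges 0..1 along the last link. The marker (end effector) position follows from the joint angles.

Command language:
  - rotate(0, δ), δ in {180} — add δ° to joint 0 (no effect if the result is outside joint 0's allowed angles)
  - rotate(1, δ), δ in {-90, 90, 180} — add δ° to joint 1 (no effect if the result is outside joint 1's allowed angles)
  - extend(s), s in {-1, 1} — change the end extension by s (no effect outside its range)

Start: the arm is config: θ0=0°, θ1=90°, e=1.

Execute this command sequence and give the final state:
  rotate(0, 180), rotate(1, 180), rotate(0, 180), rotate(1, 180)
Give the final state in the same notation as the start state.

config: θ0=0°, θ1=90°, e=1

start: config: θ0=0°, θ1=90°, e=1
[1] after rotate(0, 180): config: θ0=180°, θ1=90°, e=1
[2] after rotate(1, 180): config: θ0=180°, θ1=90°, e=1
[3] after rotate(0, 180): config: θ0=0°, θ1=90°, e=1
[4] after rotate(1, 180): config: θ0=0°, θ1=90°, e=1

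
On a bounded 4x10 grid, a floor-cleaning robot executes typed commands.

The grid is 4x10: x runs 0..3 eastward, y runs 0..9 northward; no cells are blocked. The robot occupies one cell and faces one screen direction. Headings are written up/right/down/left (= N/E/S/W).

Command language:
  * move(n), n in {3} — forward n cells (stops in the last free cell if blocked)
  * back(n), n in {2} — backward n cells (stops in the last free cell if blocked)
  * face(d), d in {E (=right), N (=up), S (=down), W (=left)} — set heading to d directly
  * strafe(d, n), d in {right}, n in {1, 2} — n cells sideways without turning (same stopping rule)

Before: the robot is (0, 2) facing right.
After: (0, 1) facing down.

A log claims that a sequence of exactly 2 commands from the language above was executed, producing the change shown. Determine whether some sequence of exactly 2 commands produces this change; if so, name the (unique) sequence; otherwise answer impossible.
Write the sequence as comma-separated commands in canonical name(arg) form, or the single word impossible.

key: position moved to (0,1) AND the heading swung to S — translation plus rotation needed
from: (0, 2) facing right
t=1 strafe(right, 1) ⇒ (0, 1) facing right
t=2 face(S) ⇒ (0, 1) facing down
uniquely the one of 64 2-step routes that fits.

strafe(right, 1), face(S)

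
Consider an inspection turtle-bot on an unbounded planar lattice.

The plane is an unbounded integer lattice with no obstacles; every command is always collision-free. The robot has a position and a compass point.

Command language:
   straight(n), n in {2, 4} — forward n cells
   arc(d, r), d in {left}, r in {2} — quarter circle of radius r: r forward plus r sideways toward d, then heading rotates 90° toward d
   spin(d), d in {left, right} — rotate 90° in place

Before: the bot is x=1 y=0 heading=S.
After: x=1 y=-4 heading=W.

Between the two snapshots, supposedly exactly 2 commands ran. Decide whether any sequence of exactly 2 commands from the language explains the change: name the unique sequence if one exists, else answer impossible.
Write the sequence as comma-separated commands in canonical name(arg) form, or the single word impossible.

key: running spin(right) before straight(4) would end elsewhere — order is forced
start: x=1 y=0 heading=S
t=1 straight(4) ⇒ x=1 y=-4 heading=S
t=2 spin(right) ⇒ x=1 y=-4 heading=W
no other 2-command option fits: unique.

straight(4), spin(right)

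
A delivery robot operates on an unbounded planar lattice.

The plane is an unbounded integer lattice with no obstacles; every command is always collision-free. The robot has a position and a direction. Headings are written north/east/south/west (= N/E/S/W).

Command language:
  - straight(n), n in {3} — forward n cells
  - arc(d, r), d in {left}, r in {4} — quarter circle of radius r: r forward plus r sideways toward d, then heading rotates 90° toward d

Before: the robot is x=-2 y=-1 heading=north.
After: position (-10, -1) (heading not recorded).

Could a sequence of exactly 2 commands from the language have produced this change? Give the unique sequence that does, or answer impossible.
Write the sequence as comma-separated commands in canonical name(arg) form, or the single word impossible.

start: x=-2 y=-1 heading=north
[1] after arc(left, 4): x=-6 y=3 heading=west
[2] after arc(left, 4): x=-10 y=-1 heading=south
no rival 2-sequence matches.

arc(left, 4), arc(left, 4)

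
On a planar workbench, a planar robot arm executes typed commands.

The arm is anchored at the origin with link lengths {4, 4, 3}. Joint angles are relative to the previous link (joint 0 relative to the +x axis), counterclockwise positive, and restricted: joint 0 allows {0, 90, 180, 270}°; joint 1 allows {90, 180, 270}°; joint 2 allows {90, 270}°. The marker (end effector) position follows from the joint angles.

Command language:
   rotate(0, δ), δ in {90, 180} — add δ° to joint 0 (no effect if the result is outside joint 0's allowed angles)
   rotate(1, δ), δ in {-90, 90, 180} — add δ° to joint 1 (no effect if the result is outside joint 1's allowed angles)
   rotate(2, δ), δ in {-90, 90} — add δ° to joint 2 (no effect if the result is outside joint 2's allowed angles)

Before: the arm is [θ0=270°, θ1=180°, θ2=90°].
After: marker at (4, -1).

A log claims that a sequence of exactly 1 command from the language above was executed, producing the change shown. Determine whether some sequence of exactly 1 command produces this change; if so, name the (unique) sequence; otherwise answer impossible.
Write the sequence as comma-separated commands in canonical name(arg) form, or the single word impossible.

rotate(1, -90)

from: [θ0=270°, θ1=180°, θ2=90°]
t=1 rotate(1, -90) ⇒ [θ0=270°, θ1=90°, θ2=90°]
no other 1-command option fits: unique.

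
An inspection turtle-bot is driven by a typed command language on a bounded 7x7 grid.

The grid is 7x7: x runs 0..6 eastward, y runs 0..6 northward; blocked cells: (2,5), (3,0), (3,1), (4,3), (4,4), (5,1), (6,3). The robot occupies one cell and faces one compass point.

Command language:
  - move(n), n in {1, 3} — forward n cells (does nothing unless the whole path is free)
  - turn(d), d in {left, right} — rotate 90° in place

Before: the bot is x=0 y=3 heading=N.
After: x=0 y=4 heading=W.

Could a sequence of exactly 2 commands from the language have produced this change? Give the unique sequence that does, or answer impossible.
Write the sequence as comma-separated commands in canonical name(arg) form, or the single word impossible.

move(1), turn(left)

key: cell and facing (now W) both changed — the 2 commands mix motion and turning
initial: x=0 y=3 heading=N
step 1 (move(1)): x=0 y=4 heading=N
step 2 (turn(left)): x=0 y=4 heading=W
no rival 2-sequence matches.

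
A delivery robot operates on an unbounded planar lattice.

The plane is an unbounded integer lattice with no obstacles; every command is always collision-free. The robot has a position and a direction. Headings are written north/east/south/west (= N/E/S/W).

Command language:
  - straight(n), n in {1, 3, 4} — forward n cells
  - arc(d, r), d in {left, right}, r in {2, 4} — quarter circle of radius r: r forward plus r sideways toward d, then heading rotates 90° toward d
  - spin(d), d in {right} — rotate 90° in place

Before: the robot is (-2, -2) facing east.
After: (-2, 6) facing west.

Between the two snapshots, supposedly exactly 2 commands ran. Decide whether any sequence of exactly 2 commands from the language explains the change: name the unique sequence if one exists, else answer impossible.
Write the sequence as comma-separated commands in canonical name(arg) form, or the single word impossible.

key: cell and facing (now W) both changed — the 2 commands mix motion and turning
from: (-2, -2) facing east
1. arc(left, 4) → (2, 2) facing north
2. arc(left, 4) → (-2, 6) facing west
uniquely the one of 64 2-step routes that fits.

arc(left, 4), arc(left, 4)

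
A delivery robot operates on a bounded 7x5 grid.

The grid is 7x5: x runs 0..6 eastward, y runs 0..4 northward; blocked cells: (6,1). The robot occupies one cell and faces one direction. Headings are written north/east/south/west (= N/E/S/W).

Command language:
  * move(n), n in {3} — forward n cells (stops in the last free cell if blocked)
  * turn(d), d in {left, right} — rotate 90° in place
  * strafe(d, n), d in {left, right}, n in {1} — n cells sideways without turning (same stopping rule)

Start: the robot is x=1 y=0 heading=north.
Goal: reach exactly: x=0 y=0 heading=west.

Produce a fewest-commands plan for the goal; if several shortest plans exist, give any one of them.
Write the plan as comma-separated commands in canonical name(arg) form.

strafe(left, 1), turn(left)

begin: x=1 y=0 heading=north
1. strafe(left, 1) → x=0 y=0 heading=north
2. turn(left) → x=0 y=0 heading=west
no 1-step plan works, so 2 is optimal.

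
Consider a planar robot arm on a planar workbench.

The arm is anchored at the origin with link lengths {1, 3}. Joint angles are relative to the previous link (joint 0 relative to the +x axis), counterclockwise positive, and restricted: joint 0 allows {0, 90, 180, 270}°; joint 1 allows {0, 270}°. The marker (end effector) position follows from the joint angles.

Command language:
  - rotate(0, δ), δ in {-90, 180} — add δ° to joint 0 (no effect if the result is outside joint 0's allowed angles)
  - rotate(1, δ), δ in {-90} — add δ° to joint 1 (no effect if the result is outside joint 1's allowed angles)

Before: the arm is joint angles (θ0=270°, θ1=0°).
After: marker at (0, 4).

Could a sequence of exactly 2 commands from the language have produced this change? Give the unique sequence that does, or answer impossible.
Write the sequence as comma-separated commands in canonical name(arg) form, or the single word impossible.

rotate(0, -90), rotate(0, -90)

t0: joint angles (θ0=270°, θ1=0°)
1. rotate(0, -90) → joint angles (θ0=180°, θ1=0°)
2. rotate(0, -90) → joint angles (θ0=90°, θ1=0°)
no rival 2-sequence matches.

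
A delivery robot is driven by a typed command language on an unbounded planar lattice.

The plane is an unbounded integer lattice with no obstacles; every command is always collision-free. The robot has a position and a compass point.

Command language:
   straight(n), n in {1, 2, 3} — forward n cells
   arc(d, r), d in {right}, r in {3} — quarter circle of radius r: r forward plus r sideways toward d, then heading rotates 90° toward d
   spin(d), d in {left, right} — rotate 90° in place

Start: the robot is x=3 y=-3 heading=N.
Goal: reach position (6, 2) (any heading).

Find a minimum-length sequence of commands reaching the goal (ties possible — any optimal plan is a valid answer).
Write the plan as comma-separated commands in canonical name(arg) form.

straight(2), arc(right, 3)

initial: x=3 y=-3 heading=N
1. straight(2) → x=3 y=-1 heading=N
2. arc(right, 3) → x=6 y=2 heading=E
nothing shorter than 2 reaches the goal.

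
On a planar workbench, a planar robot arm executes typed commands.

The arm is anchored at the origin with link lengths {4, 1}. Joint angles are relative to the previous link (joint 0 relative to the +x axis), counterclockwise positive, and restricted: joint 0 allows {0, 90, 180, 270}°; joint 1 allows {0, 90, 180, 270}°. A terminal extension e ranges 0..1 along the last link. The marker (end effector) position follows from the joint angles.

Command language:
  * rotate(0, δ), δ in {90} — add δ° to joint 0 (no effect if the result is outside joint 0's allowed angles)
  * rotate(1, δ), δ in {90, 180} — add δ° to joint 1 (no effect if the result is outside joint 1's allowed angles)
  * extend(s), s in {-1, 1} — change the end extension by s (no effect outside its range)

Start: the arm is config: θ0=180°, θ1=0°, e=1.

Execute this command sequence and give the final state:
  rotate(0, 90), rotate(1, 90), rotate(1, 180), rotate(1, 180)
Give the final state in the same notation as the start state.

start: config: θ0=180°, θ1=0°, e=1
[1] after rotate(0, 90): config: θ0=270°, θ1=0°, e=1
[2] after rotate(1, 90): config: θ0=270°, θ1=90°, e=1
[3] after rotate(1, 180): config: θ0=270°, θ1=270°, e=1
[4] after rotate(1, 180): config: θ0=270°, θ1=90°, e=1

config: θ0=270°, θ1=90°, e=1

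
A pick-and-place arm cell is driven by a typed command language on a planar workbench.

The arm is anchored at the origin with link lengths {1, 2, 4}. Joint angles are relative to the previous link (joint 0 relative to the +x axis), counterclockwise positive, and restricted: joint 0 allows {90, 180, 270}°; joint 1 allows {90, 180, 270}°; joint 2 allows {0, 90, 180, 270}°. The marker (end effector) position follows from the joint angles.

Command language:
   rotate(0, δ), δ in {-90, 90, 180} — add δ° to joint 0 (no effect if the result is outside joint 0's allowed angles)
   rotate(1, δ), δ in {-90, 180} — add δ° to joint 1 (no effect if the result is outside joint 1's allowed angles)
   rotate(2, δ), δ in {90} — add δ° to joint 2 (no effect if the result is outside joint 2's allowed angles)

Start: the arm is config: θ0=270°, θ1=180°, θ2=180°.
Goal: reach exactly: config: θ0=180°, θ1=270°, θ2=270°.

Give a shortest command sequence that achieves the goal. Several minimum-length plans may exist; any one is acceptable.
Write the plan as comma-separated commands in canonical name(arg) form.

from: config: θ0=270°, θ1=180°, θ2=180°
1. rotate(2, 90) → config: θ0=270°, θ1=180°, θ2=270°
2. rotate(1, -90) → config: θ0=270°, θ1=90°, θ2=270°
3. rotate(1, 180) → config: θ0=270°, θ1=270°, θ2=270°
4. rotate(0, -90) → config: θ0=180°, θ1=270°, θ2=270°
no 3-step plan works, so 4 is optimal.

rotate(2, 90), rotate(1, -90), rotate(1, 180), rotate(0, -90)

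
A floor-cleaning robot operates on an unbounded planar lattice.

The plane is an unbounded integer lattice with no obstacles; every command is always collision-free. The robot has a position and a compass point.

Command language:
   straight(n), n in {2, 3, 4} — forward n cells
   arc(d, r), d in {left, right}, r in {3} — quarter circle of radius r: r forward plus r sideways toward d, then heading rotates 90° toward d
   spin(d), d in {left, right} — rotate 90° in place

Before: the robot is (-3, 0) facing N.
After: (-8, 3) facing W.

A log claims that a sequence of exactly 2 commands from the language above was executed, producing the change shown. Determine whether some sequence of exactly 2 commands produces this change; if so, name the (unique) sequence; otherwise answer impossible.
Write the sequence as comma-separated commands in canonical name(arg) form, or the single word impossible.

arc(left, 3), straight(2)

key: cell and facing (now W) both changed — the 2 commands mix motion and turning
from: (-3, 0) facing N
step 1 (arc(left, 3)): (-6, 3) facing W
step 2 (straight(2)): (-8, 3) facing W
all 49 alternatives checked — unique.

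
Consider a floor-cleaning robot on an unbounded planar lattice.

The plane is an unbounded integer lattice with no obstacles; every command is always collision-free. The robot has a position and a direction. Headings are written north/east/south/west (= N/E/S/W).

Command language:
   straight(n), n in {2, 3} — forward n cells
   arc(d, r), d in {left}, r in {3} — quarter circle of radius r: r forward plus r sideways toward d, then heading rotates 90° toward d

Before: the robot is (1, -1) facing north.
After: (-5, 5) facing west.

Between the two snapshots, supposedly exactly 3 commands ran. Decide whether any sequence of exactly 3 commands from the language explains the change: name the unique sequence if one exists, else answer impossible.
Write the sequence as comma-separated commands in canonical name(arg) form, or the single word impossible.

straight(3), arc(left, 3), straight(3)

key: position moved to (-5,5) AND the heading swung to W — translation plus rotation needed
from: (1, -1) facing north
[1] after straight(3): (1, 2) facing north
[2] after arc(left, 3): (-2, 5) facing west
[3] after straight(3): (-5, 5) facing west
uniquely the one of 27 3-step routes that fits.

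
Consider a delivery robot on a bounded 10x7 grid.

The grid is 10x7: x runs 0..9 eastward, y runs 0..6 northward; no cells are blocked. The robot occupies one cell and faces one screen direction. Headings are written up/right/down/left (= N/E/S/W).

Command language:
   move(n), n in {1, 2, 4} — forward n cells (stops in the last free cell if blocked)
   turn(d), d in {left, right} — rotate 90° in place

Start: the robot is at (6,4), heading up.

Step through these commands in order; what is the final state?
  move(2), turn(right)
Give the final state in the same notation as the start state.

initial: at (6,4), heading up
1. move(2) → at (6,6), heading up
2. turn(right) → at (6,6), heading right

at (6,6), heading right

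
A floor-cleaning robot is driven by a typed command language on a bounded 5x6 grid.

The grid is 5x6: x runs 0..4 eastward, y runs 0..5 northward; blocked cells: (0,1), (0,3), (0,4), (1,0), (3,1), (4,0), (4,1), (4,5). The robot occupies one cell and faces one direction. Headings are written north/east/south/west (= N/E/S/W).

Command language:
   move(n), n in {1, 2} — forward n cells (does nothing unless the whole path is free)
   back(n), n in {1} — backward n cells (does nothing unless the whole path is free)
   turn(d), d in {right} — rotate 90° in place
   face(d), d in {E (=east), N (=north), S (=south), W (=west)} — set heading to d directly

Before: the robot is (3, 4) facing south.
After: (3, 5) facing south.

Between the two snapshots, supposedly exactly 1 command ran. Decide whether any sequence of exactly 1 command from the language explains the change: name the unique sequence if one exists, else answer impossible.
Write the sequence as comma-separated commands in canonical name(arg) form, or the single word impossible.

key: still facing S — the one step turns nothing
start: (3, 4) facing south
[1] after back(1): (3, 5) facing south
no rival 1-sequence matches.

back(1)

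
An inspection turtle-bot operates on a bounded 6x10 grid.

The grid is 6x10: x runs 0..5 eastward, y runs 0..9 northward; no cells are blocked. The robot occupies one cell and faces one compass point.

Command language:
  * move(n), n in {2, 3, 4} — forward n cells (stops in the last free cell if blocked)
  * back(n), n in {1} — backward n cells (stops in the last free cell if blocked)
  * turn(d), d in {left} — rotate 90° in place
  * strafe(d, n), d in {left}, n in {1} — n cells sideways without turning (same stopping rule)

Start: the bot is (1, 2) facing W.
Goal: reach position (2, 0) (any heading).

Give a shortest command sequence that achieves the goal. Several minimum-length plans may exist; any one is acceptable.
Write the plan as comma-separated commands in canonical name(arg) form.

back(1), turn(left), move(3)

start: (1, 2) facing W
t=1 back(1) ⇒ (2, 2) facing W
t=2 turn(left) ⇒ (2, 2) facing S
t=3 move(3) ⇒ (2, 0) facing S
shorter routes all fall short; 3 is best.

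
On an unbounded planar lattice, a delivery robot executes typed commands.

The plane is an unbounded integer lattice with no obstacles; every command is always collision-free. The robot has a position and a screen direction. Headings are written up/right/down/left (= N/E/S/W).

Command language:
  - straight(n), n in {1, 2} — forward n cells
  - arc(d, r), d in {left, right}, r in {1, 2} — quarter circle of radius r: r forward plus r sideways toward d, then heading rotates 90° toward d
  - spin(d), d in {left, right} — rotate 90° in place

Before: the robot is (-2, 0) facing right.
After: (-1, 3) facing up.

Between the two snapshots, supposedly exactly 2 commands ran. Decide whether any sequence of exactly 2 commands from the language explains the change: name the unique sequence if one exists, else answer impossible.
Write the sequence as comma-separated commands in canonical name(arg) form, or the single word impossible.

key: order matters: swapping arc(left, 1) and straight(2) lands elsewhere
t0: (-2, 0) facing right
step 1 (arc(left, 1)): (-1, 1) facing up
step 2 (straight(2)): (-1, 3) facing up
uniquely the one of 64 2-step routes that fits.

arc(left, 1), straight(2)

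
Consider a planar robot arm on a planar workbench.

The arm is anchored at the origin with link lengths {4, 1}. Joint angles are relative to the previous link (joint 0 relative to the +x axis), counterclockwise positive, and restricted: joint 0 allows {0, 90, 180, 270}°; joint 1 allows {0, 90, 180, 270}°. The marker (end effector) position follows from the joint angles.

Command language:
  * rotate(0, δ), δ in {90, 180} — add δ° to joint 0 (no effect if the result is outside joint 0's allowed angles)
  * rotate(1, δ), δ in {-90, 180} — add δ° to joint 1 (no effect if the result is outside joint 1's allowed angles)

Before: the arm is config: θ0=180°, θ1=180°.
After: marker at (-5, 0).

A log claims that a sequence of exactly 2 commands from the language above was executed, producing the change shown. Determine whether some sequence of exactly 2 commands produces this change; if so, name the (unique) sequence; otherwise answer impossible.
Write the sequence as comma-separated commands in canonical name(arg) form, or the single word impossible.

rotate(1, -90), rotate(1, -90)

start: config: θ0=180°, θ1=180°
step 1 (rotate(1, -90)): config: θ0=180°, θ1=90°
step 2 (rotate(1, -90)): config: θ0=180°, θ1=0°
all 16 alternatives checked — unique.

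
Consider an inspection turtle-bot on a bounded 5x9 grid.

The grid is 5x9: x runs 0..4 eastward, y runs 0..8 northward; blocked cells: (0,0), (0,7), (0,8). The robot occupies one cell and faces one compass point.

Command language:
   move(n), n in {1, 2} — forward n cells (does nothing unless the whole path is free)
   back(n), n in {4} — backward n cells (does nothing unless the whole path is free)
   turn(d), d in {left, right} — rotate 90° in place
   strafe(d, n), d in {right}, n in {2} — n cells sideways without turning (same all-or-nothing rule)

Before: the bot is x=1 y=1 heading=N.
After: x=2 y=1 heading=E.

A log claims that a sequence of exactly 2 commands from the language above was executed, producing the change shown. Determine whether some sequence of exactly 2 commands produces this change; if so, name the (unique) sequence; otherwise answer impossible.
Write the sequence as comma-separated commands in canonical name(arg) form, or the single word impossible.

turn(right), move(1)

key: position moved to (2,1) AND the heading swung to E — translation plus rotation needed
begin: x=1 y=1 heading=N
step 1 (turn(right)): x=1 y=1 heading=E
step 2 (move(1)): x=2 y=1 heading=E
uniquely the one of 36 2-step routes that fits.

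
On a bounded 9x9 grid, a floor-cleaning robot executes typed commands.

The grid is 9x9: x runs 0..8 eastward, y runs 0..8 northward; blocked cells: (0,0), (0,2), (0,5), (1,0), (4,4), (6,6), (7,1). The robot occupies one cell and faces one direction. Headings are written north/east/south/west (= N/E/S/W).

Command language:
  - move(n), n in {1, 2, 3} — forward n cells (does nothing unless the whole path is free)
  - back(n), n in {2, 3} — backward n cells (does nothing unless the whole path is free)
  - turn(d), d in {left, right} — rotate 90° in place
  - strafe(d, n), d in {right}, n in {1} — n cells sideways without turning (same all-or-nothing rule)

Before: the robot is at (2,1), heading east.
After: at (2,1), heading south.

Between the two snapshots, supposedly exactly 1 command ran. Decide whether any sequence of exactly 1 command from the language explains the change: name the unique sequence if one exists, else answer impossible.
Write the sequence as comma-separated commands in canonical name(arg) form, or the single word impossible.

key: (2,1) unchanged — the single command moves nothing
initial: at (2,1), heading east
t=1 turn(right) ⇒ at (2,1), heading south
uniquely the one of 8 1-step routes that fits.

turn(right)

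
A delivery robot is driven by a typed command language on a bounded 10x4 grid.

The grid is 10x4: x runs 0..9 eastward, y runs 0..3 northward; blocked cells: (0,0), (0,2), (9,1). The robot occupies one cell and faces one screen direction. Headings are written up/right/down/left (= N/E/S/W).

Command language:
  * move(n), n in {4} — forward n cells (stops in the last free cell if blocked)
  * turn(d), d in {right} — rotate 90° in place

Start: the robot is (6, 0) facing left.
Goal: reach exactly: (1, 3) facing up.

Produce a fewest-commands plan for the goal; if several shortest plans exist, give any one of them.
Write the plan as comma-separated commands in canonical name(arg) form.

move(4), move(4), turn(right), move(4)

t0: (6, 0) facing left
1. move(4) → (2, 0) facing left
2. move(4) → (1, 0) facing left
3. turn(right) → (1, 0) facing up
4. move(4) → (1, 3) facing up
no 3-step plan works, so 4 is optimal.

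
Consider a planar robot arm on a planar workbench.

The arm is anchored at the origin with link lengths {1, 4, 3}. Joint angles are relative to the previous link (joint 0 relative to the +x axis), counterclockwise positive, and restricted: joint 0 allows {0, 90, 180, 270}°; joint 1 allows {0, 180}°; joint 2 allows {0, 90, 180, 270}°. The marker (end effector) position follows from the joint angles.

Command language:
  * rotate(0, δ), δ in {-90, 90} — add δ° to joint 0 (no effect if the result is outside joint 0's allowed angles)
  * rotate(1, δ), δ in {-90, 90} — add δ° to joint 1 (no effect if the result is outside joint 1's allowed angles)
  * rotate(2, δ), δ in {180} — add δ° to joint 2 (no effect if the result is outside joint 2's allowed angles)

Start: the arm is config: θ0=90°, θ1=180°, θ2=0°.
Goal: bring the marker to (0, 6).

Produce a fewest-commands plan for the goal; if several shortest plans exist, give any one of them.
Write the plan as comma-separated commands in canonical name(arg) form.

begin: config: θ0=90°, θ1=180°, θ2=0°
t=1 rotate(0, 90) ⇒ config: θ0=180°, θ1=180°, θ2=0°
t=2 rotate(0, 90) ⇒ config: θ0=270°, θ1=180°, θ2=0°
minimal: 2 command(s), checked below 2.

rotate(0, 90), rotate(0, 90)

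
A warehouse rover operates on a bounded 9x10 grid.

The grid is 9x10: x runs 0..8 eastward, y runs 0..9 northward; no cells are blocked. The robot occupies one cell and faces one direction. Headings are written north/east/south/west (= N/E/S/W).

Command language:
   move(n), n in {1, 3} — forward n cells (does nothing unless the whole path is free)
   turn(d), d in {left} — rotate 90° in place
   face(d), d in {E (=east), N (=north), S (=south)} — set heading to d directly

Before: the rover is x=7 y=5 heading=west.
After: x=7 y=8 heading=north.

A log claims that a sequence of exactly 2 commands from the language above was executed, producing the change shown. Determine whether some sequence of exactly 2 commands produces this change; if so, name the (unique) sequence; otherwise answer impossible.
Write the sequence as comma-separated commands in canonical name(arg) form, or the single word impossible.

face(N), move(3)

key: running move(3) before face(N) would end elsewhere — order is forced
begin: x=7 y=5 heading=west
[1] after face(N): x=7 y=5 heading=north
[2] after move(3): x=7 y=8 heading=north
uniquely the one of 36 2-step routes that fits.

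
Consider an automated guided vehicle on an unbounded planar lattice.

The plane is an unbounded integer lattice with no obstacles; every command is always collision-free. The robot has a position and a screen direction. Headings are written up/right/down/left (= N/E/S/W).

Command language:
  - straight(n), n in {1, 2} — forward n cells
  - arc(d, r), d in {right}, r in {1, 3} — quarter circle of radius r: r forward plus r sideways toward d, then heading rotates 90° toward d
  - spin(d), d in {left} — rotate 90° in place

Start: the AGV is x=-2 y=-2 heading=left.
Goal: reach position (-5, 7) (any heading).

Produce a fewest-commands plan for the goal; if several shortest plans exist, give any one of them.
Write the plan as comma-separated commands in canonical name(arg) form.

start: x=-2 y=-2 heading=left
[1] after arc(right, 3): x=-5 y=1 heading=up
[2] after straight(2): x=-5 y=3 heading=up
[3] after straight(2): x=-5 y=5 heading=up
[4] after straight(2): x=-5 y=7 heading=up
no 3-step plan works, so 4 is optimal.

arc(right, 3), straight(2), straight(2), straight(2)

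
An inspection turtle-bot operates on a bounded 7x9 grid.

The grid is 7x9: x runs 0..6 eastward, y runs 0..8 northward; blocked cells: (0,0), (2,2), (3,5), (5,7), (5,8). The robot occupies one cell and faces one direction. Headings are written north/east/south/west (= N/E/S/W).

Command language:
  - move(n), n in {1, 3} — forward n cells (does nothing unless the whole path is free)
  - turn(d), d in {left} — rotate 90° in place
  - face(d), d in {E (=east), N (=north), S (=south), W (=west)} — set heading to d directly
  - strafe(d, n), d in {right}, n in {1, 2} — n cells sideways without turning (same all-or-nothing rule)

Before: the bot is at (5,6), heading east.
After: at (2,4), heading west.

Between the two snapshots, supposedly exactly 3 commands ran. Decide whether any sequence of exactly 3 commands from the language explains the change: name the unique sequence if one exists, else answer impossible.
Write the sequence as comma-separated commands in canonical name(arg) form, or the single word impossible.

key: cell and facing (now W) both changed — the 3 commands mix motion and turning
begin: at (5,6), heading east
1. strafe(right, 2) → at (5,4), heading east
2. face(W) → at (5,4), heading west
3. move(3) → at (2,4), heading west
uniquely the one of 729 3-step routes that fits.

strafe(right, 2), face(W), move(3)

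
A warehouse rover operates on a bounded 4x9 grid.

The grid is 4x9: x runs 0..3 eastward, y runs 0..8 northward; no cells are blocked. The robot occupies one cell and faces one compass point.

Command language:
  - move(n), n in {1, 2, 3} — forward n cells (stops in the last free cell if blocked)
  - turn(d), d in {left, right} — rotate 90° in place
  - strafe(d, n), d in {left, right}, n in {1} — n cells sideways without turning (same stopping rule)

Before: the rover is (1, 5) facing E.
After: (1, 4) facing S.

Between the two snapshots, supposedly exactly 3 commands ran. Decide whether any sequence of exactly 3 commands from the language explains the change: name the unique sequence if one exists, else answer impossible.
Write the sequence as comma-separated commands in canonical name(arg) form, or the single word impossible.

strafe(left, 1), turn(right), move(2)

key: order matters: swapping strafe(left, 1) and move(2) lands elsewhere
from: (1, 5) facing E
[1] after strafe(left, 1): (1, 6) facing E
[2] after turn(right): (1, 6) facing S
[3] after move(2): (1, 4) facing S
no rival 3-sequence matches.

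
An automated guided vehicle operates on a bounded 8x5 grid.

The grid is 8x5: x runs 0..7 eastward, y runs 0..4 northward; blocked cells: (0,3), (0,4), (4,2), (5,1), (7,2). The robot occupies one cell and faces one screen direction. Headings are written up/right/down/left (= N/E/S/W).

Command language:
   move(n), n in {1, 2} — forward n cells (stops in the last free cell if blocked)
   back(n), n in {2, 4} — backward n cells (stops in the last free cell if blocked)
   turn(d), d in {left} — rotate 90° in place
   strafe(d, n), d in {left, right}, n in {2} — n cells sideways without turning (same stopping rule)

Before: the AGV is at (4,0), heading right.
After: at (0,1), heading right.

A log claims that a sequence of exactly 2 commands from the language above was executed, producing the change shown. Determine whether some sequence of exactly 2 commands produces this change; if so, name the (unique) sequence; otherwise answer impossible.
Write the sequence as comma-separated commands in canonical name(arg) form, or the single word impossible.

key: order matters: swapping strafe(left, 2) and back(4) lands elsewhere
t0: at (4,0), heading right
t=1 strafe(left, 2) ⇒ at (4,1), heading right
t=2 back(4) ⇒ at (0,1), heading right
uniquely the one of 49 2-step routes that fits.

strafe(left, 2), back(4)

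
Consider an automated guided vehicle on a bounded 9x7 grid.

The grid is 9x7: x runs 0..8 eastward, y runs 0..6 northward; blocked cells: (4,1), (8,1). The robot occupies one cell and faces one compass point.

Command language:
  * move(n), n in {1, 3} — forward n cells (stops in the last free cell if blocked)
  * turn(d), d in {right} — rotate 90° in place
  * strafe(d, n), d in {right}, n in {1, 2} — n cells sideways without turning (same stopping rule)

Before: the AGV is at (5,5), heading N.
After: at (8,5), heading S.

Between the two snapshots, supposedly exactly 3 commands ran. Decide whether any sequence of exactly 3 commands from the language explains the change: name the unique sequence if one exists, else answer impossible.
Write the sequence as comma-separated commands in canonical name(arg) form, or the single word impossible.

turn(right), move(3), turn(right)

key: cell and facing (now S) both changed — the 3 commands mix motion and turning
begin: at (5,5), heading N
1. turn(right) → at (5,5), heading E
2. move(3) → at (8,5), heading E
3. turn(right) → at (8,5), heading S
no other 3-command option fits: unique.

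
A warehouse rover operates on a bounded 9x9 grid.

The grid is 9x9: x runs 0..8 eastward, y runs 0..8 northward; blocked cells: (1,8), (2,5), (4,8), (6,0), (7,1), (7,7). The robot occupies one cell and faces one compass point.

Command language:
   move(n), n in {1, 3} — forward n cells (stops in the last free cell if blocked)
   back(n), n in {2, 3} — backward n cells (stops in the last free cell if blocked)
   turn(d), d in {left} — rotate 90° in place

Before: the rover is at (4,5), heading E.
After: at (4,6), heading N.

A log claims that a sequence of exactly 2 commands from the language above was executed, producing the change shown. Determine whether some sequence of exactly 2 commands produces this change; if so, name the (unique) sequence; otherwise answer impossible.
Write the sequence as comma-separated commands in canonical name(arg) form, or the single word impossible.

key: order matters: swapping turn(left) and move(1) lands elsewhere
initial: at (4,5), heading E
t=1 turn(left) ⇒ at (4,5), heading N
t=2 move(1) ⇒ at (4,6), heading N
no other 2-command option fits: unique.

turn(left), move(1)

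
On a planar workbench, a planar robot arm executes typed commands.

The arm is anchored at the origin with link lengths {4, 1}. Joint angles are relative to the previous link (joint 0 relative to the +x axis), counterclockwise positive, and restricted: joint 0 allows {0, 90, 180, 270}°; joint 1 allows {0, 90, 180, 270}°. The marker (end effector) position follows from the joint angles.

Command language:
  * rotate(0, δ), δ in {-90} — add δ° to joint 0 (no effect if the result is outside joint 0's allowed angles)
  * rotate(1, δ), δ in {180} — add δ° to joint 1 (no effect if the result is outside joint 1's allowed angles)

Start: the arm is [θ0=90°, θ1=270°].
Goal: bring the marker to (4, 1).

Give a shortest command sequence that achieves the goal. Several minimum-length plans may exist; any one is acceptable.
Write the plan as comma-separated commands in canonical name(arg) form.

rotate(0, -90), rotate(1, 180)

begin: [θ0=90°, θ1=270°]
step 1 (rotate(0, -90)): [θ0=0°, θ1=270°]
step 2 (rotate(1, 180)): [θ0=0°, θ1=90°]
no 1-step plan works, so 2 is optimal.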